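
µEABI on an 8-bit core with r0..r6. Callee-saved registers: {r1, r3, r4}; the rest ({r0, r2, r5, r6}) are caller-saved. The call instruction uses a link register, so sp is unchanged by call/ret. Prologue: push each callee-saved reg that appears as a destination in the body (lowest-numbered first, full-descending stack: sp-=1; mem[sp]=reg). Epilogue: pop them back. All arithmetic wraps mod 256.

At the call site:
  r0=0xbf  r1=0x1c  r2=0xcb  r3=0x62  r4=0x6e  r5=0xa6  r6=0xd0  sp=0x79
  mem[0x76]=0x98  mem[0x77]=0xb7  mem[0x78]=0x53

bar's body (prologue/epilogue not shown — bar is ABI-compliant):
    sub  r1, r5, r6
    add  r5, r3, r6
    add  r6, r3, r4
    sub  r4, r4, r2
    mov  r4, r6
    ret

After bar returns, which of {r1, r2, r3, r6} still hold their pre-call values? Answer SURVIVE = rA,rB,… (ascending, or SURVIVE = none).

prologue: push r1 -> mem[0x78]=0x1c, sp=0x78
prologue: push r4 -> mem[0x77]=0x6e, sp=0x77
body[0] sub  r1, r5, r6 -> r1=0xd6
body[1] add  r5, r3, r6 -> r5=0x32
body[2] add  r6, r3, r4 -> r6=0xd0
body[3] sub  r4, r4, r2 -> r4=0xa3
body[4] mov  r4, r6 -> r4=0xd0
epilogue: pop r4=0x6e, sp=0x78
epilogue: pop r1=0x1c, sp=0x79
r1: callee-saved, written=True
r2: caller-saved, written=False
r3: callee-saved, written=False
r6: caller-saved, written=True

SURVIVE = r1,r2,r3,r6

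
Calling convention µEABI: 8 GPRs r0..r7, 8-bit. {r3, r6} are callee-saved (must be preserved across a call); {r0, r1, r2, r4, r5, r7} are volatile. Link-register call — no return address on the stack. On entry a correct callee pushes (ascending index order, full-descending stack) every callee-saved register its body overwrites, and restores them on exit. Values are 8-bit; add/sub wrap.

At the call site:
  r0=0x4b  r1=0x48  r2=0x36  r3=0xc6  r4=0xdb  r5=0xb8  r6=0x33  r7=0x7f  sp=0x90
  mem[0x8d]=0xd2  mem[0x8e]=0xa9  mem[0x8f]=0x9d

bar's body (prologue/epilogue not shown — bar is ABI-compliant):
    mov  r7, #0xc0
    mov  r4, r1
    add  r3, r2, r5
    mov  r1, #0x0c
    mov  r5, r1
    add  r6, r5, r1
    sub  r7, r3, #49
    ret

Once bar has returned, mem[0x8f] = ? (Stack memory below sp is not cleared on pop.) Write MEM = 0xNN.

prologue: push r3 -> mem[0x8f]=0xc6, sp=0x8f
prologue: push r6 -> mem[0x8e]=0x33, sp=0x8e
body[0] mov  r7, #0xc0 -> r7=0xc0
body[1] mov  r4, r1 -> r4=0x48
body[2] add  r3, r2, r5 -> r3=0xee
body[3] mov  r1, #0x0c -> r1=0x0c
body[4] mov  r5, r1 -> r5=0x0c
body[5] add  r6, r5, r1 -> r6=0x18
body[6] sub  r7, r3, #49 -> r7=0xbd
epilogue: pop r6=0x33, sp=0x8f
epilogue: pop r3=0xc6, sp=0x90
prologue pushed ['r3', 'r6'] at ['0x8f', '0x8e']

MEM = 0xc6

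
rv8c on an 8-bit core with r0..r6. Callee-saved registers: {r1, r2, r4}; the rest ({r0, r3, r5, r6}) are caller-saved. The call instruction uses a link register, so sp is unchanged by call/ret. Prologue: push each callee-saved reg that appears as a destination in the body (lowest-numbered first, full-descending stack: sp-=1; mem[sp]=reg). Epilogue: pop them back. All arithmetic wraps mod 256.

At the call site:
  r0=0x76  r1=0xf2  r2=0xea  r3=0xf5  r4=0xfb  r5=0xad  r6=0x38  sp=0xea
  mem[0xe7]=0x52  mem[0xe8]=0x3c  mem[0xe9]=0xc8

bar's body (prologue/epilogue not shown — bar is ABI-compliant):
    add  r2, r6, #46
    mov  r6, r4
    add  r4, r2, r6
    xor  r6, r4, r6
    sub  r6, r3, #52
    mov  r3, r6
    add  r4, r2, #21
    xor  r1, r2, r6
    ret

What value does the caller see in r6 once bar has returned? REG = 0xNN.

REG = 0xc1

prologue: push r1 -> mem[0xe9]=0xf2, sp=0xe9
prologue: push r2 -> mem[0xe8]=0xea, sp=0xe8
prologue: push r4 -> mem[0xe7]=0xfb, sp=0xe7
body[0] add  r2, r6, #46 -> r2=0x66
body[1] mov  r6, r4 -> r6=0xfb
body[2] add  r4, r2, r6 -> r4=0x61
body[3] xor  r6, r4, r6 -> r6=0x9a
body[4] sub  r6, r3, #52 -> r6=0xc1
body[5] mov  r3, r6 -> r3=0xc1
body[6] add  r4, r2, #21 -> r4=0x7b
body[7] xor  r1, r2, r6 -> r1=0xa7
epilogue: pop r4=0xfb, sp=0xe8
epilogue: pop r2=0xea, sp=0xe9
epilogue: pop r1=0xf2, sp=0xea
r6 is caller-saved -> body value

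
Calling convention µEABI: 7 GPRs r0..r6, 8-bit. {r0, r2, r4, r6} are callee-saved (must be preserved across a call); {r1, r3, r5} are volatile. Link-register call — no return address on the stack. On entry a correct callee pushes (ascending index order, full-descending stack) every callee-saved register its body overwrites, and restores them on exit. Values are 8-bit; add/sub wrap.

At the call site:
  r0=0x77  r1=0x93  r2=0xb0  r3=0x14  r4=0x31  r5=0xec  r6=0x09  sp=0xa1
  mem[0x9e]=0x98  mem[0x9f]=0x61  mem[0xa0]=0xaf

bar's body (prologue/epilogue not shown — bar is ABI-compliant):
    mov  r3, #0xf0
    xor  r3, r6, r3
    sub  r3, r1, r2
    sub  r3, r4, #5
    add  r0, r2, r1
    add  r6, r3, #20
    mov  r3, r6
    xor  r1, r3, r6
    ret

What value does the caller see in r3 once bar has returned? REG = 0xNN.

prologue: push r0 → mem[0xa0]=0x77, sp=0xa0
prologue: push r6 → mem[0x9f]=0x09, sp=0x9f
body[0] mov  r3, #0xf0 → r3=0xf0
body[1] xor  r3, r6, r3 → r3=0xf9
body[2] sub  r3, r1, r2 → r3=0xe3
body[3] sub  r3, r4, #5 → r3=0x2c
body[4] add  r0, r2, r1 → r0=0x43
body[5] add  r6, r3, #20 → r6=0x40
body[6] mov  r3, r6 → r3=0x40
body[7] xor  r1, r3, r6 → r1=0x00
epilogue: pop r6=0x09, sp=0xa0
epilogue: pop r0=0x77, sp=0xa1
r3 is caller-saved → body value

REG = 0x40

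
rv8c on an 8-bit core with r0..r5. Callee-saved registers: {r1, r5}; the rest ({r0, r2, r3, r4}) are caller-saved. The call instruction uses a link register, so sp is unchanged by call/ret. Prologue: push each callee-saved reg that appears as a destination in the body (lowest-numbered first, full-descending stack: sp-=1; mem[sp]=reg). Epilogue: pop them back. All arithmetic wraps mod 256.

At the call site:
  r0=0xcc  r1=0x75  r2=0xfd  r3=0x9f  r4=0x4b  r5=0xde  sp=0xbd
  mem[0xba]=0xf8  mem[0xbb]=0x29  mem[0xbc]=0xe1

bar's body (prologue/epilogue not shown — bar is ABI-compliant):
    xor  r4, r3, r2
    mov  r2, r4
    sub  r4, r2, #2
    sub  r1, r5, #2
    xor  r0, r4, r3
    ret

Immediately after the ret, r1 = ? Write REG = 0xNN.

prologue: push r1 → mem[0xbc]=0x75, sp=0xbc
body[0] xor  r4, r3, r2 → r4=0x62
body[1] mov  r2, r4 → r2=0x62
body[2] sub  r4, r2, #2 → r4=0x60
body[3] sub  r1, r5, #2 → r1=0xdc
body[4] xor  r0, r4, r3 → r0=0xff
epilogue: pop r1=0x75, sp=0xbd
r1 is callee-saved → restored

REG = 0x75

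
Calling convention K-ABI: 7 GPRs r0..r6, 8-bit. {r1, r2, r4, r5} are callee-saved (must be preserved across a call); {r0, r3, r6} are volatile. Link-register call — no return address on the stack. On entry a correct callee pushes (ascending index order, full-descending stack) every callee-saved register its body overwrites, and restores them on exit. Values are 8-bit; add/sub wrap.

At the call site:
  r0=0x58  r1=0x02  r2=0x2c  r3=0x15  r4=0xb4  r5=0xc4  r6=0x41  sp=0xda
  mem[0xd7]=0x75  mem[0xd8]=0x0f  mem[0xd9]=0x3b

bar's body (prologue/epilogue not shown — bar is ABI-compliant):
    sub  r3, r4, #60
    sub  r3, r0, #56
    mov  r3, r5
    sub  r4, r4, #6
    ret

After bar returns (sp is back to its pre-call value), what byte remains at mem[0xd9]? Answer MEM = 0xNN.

prologue: push r4 → mem[0xd9]=0xb4, sp=0xd9
body[0] sub  r3, r4, #60 → r3=0x78
body[1] sub  r3, r0, #56 → r3=0x20
body[2] mov  r3, r5 → r3=0xc4
body[3] sub  r4, r4, #6 → r4=0xae
epilogue: pop r4=0xb4, sp=0xda
prologue pushed ['r4'] at ['0xd9']

MEM = 0xb4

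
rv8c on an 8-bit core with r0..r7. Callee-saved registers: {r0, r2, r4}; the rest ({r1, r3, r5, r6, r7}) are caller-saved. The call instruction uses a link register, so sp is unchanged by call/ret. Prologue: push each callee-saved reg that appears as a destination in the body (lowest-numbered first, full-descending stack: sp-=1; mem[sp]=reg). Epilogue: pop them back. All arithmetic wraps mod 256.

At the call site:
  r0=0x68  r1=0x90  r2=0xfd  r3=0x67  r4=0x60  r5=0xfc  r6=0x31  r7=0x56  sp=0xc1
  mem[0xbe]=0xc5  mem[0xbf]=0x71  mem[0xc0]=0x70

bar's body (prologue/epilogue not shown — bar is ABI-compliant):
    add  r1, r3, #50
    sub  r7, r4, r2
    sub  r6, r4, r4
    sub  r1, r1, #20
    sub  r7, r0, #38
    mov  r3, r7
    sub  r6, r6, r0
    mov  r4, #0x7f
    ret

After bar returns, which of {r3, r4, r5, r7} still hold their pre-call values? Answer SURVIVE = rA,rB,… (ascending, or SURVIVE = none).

SURVIVE = r4,r5

prologue: push r4 → mem[0xc0]=0x60, sp=0xc0
body[0] add  r1, r3, #50 → r1=0x99
body[1] sub  r7, r4, r2 → r7=0x63
body[2] sub  r6, r4, r4 → r6=0x00
body[3] sub  r1, r1, #20 → r1=0x85
body[4] sub  r7, r0, #38 → r7=0x42
body[5] mov  r3, r7 → r3=0x42
body[6] sub  r6, r6, r0 → r6=0x98
body[7] mov  r4, #0x7f → r4=0x7f
epilogue: pop r4=0x60, sp=0xc1
r3: caller-saved, written=True
r4: callee-saved, written=True
r5: caller-saved, written=False
r7: caller-saved, written=True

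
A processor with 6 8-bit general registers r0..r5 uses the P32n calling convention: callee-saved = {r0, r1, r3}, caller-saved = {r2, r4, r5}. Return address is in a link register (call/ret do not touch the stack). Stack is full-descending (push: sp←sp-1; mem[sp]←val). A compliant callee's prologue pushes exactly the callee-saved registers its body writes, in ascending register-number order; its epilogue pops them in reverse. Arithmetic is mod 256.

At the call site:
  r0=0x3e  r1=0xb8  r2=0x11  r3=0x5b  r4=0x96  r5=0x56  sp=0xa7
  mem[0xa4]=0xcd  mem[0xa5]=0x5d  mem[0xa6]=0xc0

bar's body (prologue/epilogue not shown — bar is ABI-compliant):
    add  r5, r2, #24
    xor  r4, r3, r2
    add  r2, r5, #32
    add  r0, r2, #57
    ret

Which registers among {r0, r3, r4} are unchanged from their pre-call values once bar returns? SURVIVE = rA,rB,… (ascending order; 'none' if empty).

prologue: push r0 → mem[0xa6]=0x3e, sp=0xa6
body[0] add  r5, r2, #24 → r5=0x29
body[1] xor  r4, r3, r2 → r4=0x4a
body[2] add  r2, r5, #32 → r2=0x49
body[3] add  r0, r2, #57 → r0=0x82
epilogue: pop r0=0x3e, sp=0xa7
r0: callee-saved, written=True
r3: callee-saved, written=False
r4: caller-saved, written=True

SURVIVE = r0,r3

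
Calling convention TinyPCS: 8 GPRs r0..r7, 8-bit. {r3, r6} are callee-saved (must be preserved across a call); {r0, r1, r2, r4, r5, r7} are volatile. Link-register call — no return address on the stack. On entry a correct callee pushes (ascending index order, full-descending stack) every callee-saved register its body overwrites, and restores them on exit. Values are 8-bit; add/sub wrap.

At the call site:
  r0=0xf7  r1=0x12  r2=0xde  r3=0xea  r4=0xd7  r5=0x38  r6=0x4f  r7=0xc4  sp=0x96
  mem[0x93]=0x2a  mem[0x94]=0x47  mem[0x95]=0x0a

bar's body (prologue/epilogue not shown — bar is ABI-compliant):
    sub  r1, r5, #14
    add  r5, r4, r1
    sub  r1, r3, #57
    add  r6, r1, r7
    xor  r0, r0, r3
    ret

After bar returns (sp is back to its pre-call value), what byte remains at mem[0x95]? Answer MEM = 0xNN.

MEM = 0x4f

prologue: push r6 → mem[0x95]=0x4f, sp=0x95
body[0] sub  r1, r5, #14 → r1=0x2a
body[1] add  r5, r4, r1 → r5=0x01
body[2] sub  r1, r3, #57 → r1=0xb1
body[3] add  r6, r1, r7 → r6=0x75
body[4] xor  r0, r0, r3 → r0=0x1d
epilogue: pop r6=0x4f, sp=0x96
prologue pushed ['r6'] at ['0x95']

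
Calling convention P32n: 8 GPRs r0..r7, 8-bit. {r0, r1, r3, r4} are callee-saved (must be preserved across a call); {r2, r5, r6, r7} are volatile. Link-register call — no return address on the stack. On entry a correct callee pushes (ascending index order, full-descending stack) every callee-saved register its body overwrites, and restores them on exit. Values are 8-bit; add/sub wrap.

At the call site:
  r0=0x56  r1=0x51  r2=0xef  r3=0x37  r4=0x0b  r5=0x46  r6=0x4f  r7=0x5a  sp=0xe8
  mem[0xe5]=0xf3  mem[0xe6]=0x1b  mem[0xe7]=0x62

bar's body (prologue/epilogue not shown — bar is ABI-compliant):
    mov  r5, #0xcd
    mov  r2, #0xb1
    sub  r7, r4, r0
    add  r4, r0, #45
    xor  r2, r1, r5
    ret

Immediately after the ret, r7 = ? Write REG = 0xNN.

prologue: push r4 -> mem[0xe7]=0x0b, sp=0xe7
body[0] mov  r5, #0xcd -> r5=0xcd
body[1] mov  r2, #0xb1 -> r2=0xb1
body[2] sub  r7, r4, r0 -> r7=0xb5
body[3] add  r4, r0, #45 -> r4=0x83
body[4] xor  r2, r1, r5 -> r2=0x9c
epilogue: pop r4=0x0b, sp=0xe8
r7 is caller-saved -> body value

REG = 0xb5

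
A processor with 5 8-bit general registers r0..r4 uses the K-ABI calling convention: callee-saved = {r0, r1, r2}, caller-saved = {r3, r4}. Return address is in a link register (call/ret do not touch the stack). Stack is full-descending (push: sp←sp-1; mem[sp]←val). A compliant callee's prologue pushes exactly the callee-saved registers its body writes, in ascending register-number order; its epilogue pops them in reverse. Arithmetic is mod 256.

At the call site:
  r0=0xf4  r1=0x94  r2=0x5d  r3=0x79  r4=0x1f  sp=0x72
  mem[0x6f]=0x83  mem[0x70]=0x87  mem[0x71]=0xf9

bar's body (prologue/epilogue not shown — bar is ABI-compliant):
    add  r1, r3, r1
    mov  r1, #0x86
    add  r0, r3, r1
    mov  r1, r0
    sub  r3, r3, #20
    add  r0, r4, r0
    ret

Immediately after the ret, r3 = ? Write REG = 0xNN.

prologue: push r0 -> mem[0x71]=0xf4, sp=0x71
prologue: push r1 -> mem[0x70]=0x94, sp=0x70
body[0] add  r1, r3, r1 -> r1=0x0d
body[1] mov  r1, #0x86 -> r1=0x86
body[2] add  r0, r3, r1 -> r0=0xff
body[3] mov  r1, r0 -> r1=0xff
body[4] sub  r3, r3, #20 -> r3=0x65
body[5] add  r0, r4, r0 -> r0=0x1e
epilogue: pop r1=0x94, sp=0x71
epilogue: pop r0=0xf4, sp=0x72
r3 is caller-saved -> body value

REG = 0x65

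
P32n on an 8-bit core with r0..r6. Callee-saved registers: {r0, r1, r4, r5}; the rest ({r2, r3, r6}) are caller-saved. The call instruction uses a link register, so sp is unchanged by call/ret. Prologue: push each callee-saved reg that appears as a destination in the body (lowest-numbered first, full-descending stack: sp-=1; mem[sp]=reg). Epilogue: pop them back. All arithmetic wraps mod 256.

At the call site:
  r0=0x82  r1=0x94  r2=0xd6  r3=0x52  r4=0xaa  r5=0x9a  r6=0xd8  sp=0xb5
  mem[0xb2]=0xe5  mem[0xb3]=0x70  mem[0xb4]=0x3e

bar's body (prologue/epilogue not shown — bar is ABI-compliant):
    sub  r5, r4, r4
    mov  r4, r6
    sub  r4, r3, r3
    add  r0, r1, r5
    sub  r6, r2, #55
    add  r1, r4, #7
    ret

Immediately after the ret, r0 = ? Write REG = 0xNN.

REG = 0x82

prologue: push r0 -> mem[0xb4]=0x82, sp=0xb4
prologue: push r1 -> mem[0xb3]=0x94, sp=0xb3
prologue: push r4 -> mem[0xb2]=0xaa, sp=0xb2
prologue: push r5 -> mem[0xb1]=0x9a, sp=0xb1
body[0] sub  r5, r4, r4 -> r5=0x00
body[1] mov  r4, r6 -> r4=0xd8
body[2] sub  r4, r3, r3 -> r4=0x00
body[3] add  r0, r1, r5 -> r0=0x94
body[4] sub  r6, r2, #55 -> r6=0x9f
body[5] add  r1, r4, #7 -> r1=0x07
epilogue: pop r5=0x9a, sp=0xb2
epilogue: pop r4=0xaa, sp=0xb3
epilogue: pop r1=0x94, sp=0xb4
epilogue: pop r0=0x82, sp=0xb5
r0 is callee-saved -> restored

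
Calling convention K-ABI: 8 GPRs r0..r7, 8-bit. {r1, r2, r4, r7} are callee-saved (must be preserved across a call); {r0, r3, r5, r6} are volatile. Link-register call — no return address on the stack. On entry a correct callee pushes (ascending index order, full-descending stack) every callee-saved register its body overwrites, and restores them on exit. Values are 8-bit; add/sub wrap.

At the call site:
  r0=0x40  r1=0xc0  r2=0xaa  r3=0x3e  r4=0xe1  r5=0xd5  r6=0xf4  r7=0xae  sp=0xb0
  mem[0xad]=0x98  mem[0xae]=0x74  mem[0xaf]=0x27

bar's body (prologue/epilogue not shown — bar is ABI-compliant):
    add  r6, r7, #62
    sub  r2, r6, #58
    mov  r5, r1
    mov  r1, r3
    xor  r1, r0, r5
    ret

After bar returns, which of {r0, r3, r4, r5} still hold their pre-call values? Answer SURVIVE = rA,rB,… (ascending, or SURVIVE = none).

prologue: push r1 -> mem[0xaf]=0xc0, sp=0xaf
prologue: push r2 -> mem[0xae]=0xaa, sp=0xae
body[0] add  r6, r7, #62 -> r6=0xec
body[1] sub  r2, r6, #58 -> r2=0xb2
body[2] mov  r5, r1 -> r5=0xc0
body[3] mov  r1, r3 -> r1=0x3e
body[4] xor  r1, r0, r5 -> r1=0x80
epilogue: pop r2=0xaa, sp=0xaf
epilogue: pop r1=0xc0, sp=0xb0
r0: caller-saved, written=False
r3: caller-saved, written=False
r4: callee-saved, written=False
r5: caller-saved, written=True

SURVIVE = r0,r3,r4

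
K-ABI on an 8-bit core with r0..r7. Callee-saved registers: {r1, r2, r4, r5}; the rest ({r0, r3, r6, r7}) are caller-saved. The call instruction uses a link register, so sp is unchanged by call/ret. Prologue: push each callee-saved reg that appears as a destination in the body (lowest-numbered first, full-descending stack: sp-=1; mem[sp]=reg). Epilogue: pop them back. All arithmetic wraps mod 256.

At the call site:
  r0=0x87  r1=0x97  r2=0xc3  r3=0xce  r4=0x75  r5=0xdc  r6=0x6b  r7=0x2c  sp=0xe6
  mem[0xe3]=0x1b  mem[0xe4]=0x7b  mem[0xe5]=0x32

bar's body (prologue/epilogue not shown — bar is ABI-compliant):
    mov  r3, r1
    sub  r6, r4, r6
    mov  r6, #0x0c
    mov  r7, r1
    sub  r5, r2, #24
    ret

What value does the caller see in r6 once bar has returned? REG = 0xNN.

prologue: push r5 → mem[0xe5]=0xdc, sp=0xe5
body[0] mov  r3, r1 → r3=0x97
body[1] sub  r6, r4, r6 → r6=0x0a
body[2] mov  r6, #0x0c → r6=0x0c
body[3] mov  r7, r1 → r7=0x97
body[4] sub  r5, r2, #24 → r5=0xab
epilogue: pop r5=0xdc, sp=0xe6
r6 is caller-saved → body value

REG = 0x0c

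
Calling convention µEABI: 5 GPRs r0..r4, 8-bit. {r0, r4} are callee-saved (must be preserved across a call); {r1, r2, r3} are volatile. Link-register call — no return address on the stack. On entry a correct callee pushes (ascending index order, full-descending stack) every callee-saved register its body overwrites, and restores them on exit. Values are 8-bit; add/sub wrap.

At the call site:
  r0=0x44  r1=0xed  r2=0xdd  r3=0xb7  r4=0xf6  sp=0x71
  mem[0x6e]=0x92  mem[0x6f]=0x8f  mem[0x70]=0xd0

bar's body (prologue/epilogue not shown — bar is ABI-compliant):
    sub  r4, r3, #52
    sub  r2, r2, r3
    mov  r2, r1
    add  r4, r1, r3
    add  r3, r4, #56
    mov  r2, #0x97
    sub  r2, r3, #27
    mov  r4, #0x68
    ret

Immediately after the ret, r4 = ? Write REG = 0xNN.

REG = 0xf6

prologue: push r4 -> mem[0x70]=0xf6, sp=0x70
body[0] sub  r4, r3, #52 -> r4=0x83
body[1] sub  r2, r2, r3 -> r2=0x26
body[2] mov  r2, r1 -> r2=0xed
body[3] add  r4, r1, r3 -> r4=0xa4
body[4] add  r3, r4, #56 -> r3=0xdc
body[5] mov  r2, #0x97 -> r2=0x97
body[6] sub  r2, r3, #27 -> r2=0xc1
body[7] mov  r4, #0x68 -> r4=0x68
epilogue: pop r4=0xf6, sp=0x71
r4 is callee-saved -> restored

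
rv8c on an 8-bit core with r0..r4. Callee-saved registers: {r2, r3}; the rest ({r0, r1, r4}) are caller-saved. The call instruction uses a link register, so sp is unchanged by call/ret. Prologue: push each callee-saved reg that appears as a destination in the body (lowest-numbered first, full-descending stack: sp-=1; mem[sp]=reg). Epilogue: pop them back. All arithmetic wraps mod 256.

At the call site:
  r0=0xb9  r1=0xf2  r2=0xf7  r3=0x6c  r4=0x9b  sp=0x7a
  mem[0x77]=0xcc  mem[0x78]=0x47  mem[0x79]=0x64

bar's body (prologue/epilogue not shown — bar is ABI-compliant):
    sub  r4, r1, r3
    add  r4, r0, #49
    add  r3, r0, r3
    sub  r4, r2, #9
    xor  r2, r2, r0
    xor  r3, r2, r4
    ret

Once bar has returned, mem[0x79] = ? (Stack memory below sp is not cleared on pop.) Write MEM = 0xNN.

prologue: push r2 -> mem[0x79]=0xf7, sp=0x79
prologue: push r3 -> mem[0x78]=0x6c, sp=0x78
body[0] sub  r4, r1, r3 -> r4=0x86
body[1] add  r4, r0, #49 -> r4=0xea
body[2] add  r3, r0, r3 -> r3=0x25
body[3] sub  r4, r2, #9 -> r4=0xee
body[4] xor  r2, r2, r0 -> r2=0x4e
body[5] xor  r3, r2, r4 -> r3=0xa0
epilogue: pop r3=0x6c, sp=0x79
epilogue: pop r2=0xf7, sp=0x7a
prologue pushed ['r2', 'r3'] at ['0x79', '0x78']

MEM = 0xf7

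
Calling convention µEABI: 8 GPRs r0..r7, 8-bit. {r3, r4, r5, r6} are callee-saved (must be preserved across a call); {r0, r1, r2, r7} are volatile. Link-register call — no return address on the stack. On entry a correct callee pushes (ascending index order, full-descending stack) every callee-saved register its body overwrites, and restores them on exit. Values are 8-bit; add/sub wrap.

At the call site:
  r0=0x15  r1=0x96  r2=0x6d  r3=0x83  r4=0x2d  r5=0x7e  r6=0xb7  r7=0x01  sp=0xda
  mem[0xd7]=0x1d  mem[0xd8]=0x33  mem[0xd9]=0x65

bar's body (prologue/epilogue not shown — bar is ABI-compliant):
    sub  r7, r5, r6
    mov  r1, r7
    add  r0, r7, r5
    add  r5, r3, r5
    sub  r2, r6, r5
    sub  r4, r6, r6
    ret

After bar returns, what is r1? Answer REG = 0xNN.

REG = 0xc7

prologue: push r4 → mem[0xd9]=0x2d, sp=0xd9
prologue: push r5 → mem[0xd8]=0x7e, sp=0xd8
body[0] sub  r7, r5, r6 → r7=0xc7
body[1] mov  r1, r7 → r1=0xc7
body[2] add  r0, r7, r5 → r0=0x45
body[3] add  r5, r3, r5 → r5=0x01
body[4] sub  r2, r6, r5 → r2=0xb6
body[5] sub  r4, r6, r6 → r4=0x00
epilogue: pop r5=0x7e, sp=0xd9
epilogue: pop r4=0x2d, sp=0xda
r1 is caller-saved → body value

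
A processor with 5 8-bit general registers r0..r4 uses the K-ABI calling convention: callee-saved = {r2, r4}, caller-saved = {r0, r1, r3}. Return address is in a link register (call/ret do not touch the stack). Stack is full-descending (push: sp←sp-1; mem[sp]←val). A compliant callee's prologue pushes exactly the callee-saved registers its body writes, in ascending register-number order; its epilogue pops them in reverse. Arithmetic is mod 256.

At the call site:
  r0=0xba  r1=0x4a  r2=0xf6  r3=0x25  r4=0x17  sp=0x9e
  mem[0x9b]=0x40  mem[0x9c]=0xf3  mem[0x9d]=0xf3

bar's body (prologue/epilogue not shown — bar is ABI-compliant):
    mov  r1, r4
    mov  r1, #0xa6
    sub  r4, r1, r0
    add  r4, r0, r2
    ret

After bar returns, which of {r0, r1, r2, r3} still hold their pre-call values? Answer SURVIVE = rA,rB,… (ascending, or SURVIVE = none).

prologue: push r4 → mem[0x9d]=0x17, sp=0x9d
body[0] mov  r1, r4 → r1=0x17
body[1] mov  r1, #0xa6 → r1=0xa6
body[2] sub  r4, r1, r0 → r4=0xec
body[3] add  r4, r0, r2 → r4=0xb0
epilogue: pop r4=0x17, sp=0x9e
r0: caller-saved, written=False
r1: caller-saved, written=True
r2: callee-saved, written=False
r3: caller-saved, written=False

SURVIVE = r0,r2,r3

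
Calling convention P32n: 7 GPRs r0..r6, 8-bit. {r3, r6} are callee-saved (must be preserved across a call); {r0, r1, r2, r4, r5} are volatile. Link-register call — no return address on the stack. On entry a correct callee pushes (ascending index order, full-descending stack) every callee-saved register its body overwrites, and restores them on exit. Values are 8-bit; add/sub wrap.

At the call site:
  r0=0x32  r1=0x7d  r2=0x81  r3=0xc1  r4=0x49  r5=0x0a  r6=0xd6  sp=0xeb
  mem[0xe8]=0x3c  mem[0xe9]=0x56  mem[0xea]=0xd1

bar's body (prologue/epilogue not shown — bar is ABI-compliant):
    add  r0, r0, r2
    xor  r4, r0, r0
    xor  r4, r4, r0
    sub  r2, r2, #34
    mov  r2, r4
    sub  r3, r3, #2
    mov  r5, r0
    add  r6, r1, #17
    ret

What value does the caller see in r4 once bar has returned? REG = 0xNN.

prologue: push r3 → mem[0xea]=0xc1, sp=0xea
prologue: push r6 → mem[0xe9]=0xd6, sp=0xe9
body[0] add  r0, r0, r2 → r0=0xb3
body[1] xor  r4, r0, r0 → r4=0x00
body[2] xor  r4, r4, r0 → r4=0xb3
body[3] sub  r2, r2, #34 → r2=0x5f
body[4] mov  r2, r4 → r2=0xb3
body[5] sub  r3, r3, #2 → r3=0xbf
body[6] mov  r5, r0 → r5=0xb3
body[7] add  r6, r1, #17 → r6=0x8e
epilogue: pop r6=0xd6, sp=0xea
epilogue: pop r3=0xc1, sp=0xeb
r4 is caller-saved → body value

REG = 0xb3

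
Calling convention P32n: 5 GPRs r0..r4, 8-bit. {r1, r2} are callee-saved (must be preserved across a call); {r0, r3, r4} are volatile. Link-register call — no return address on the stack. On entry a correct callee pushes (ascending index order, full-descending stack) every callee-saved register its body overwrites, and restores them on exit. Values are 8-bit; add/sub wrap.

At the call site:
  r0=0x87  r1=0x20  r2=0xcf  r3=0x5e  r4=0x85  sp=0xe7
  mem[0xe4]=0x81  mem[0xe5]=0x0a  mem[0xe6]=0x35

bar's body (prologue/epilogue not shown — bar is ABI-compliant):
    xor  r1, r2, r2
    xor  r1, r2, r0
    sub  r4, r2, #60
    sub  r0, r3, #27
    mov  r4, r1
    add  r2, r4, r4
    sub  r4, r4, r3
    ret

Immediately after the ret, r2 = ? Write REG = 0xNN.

prologue: push r1 → mem[0xe6]=0x20, sp=0xe6
prologue: push r2 → mem[0xe5]=0xcf, sp=0xe5
body[0] xor  r1, r2, r2 → r1=0x00
body[1] xor  r1, r2, r0 → r1=0x48
body[2] sub  r4, r2, #60 → r4=0x93
body[3] sub  r0, r3, #27 → r0=0x43
body[4] mov  r4, r1 → r4=0x48
body[5] add  r2, r4, r4 → r2=0x90
body[6] sub  r4, r4, r3 → r4=0xea
epilogue: pop r2=0xcf, sp=0xe6
epilogue: pop r1=0x20, sp=0xe7
r2 is callee-saved → restored

REG = 0xcf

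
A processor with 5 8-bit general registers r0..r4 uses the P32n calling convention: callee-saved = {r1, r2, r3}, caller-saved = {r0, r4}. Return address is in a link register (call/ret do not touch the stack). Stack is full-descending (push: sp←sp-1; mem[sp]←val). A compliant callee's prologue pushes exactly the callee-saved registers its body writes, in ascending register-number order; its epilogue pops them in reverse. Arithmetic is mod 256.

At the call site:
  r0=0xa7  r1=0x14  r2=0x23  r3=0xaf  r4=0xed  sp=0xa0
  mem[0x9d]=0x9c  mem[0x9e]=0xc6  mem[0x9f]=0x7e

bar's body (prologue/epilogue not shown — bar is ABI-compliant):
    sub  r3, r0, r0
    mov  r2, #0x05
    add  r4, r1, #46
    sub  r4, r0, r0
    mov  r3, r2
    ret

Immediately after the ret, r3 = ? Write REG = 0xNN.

REG = 0xaf

prologue: push r2 → mem[0x9f]=0x23, sp=0x9f
prologue: push r3 → mem[0x9e]=0xaf, sp=0x9e
body[0] sub  r3, r0, r0 → r3=0x00
body[1] mov  r2, #0x05 → r2=0x05
body[2] add  r4, r1, #46 → r4=0x42
body[3] sub  r4, r0, r0 → r4=0x00
body[4] mov  r3, r2 → r3=0x05
epilogue: pop r3=0xaf, sp=0x9f
epilogue: pop r2=0x23, sp=0xa0
r3 is callee-saved → restored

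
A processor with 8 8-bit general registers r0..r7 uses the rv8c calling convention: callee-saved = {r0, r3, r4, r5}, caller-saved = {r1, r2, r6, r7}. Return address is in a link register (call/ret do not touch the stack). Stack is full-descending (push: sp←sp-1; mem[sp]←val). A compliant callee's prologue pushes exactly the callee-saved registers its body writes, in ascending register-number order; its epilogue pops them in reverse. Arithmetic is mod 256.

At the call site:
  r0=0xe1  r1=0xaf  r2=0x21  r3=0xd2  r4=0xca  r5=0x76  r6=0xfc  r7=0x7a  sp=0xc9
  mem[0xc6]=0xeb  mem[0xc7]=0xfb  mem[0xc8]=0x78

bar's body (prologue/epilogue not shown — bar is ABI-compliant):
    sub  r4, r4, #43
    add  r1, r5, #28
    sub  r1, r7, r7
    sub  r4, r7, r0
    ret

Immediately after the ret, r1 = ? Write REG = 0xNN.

prologue: push r4 → mem[0xc8]=0xca, sp=0xc8
body[0] sub  r4, r4, #43 → r4=0x9f
body[1] add  r1, r5, #28 → r1=0x92
body[2] sub  r1, r7, r7 → r1=0x00
body[3] sub  r4, r7, r0 → r4=0x99
epilogue: pop r4=0xca, sp=0xc9
r1 is caller-saved → body value

REG = 0x00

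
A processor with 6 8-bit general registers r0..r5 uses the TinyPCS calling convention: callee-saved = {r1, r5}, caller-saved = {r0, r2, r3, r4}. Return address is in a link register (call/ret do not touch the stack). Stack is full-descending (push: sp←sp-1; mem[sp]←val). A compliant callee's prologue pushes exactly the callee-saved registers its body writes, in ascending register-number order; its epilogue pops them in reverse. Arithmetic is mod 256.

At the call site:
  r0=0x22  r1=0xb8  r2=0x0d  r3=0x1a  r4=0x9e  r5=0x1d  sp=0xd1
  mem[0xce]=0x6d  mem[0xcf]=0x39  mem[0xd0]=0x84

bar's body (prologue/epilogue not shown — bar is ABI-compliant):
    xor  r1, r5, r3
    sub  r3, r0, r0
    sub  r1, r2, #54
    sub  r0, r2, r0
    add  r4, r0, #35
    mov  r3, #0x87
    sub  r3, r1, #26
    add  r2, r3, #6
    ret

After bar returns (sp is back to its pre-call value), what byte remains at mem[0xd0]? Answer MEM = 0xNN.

prologue: push r1 → mem[0xd0]=0xb8, sp=0xd0
body[0] xor  r1, r5, r3 → r1=0x07
body[1] sub  r3, r0, r0 → r3=0x00
body[2] sub  r1, r2, #54 → r1=0xd7
body[3] sub  r0, r2, r0 → r0=0xeb
body[4] add  r4, r0, #35 → r4=0x0e
body[5] mov  r3, #0x87 → r3=0x87
body[6] sub  r3, r1, #26 → r3=0xbd
body[7] add  r2, r3, #6 → r2=0xc3
epilogue: pop r1=0xb8, sp=0xd1
prologue pushed ['r1'] at ['0xd0']

MEM = 0xb8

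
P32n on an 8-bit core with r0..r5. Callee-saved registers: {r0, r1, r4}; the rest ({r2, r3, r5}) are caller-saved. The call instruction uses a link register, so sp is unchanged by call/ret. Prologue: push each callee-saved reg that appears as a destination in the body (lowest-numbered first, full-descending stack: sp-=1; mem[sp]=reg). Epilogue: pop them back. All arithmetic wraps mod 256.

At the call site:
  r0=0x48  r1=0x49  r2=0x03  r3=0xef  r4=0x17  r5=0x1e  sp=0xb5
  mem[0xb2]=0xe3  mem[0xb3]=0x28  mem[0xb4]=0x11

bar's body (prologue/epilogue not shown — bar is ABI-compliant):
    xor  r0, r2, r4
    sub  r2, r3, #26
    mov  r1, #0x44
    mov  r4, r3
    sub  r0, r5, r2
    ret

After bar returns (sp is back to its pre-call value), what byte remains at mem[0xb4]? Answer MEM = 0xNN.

MEM = 0x48

prologue: push r0 → mem[0xb4]=0x48, sp=0xb4
prologue: push r1 → mem[0xb3]=0x49, sp=0xb3
prologue: push r4 → mem[0xb2]=0x17, sp=0xb2
body[0] xor  r0, r2, r4 → r0=0x14
body[1] sub  r2, r3, #26 → r2=0xd5
body[2] mov  r1, #0x44 → r1=0x44
body[3] mov  r4, r3 → r4=0xef
body[4] sub  r0, r5, r2 → r0=0x49
epilogue: pop r4=0x17, sp=0xb3
epilogue: pop r1=0x49, sp=0xb4
epilogue: pop r0=0x48, sp=0xb5
prologue pushed ['r0', 'r1', 'r4'] at ['0xb4', '0xb3', '0xb2']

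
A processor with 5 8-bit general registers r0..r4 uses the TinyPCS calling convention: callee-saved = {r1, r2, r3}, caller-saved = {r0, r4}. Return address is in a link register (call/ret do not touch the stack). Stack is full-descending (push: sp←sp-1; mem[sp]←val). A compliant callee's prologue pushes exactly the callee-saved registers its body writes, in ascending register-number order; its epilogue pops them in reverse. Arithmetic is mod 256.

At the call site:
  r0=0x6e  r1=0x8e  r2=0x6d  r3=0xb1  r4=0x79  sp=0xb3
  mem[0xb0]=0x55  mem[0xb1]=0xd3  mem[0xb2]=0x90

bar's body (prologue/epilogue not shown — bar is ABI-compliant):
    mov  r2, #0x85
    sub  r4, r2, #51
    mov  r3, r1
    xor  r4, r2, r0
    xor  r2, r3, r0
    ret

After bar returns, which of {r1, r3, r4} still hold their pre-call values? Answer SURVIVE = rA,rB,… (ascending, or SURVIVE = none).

SURVIVE = r1,r3

prologue: push r2 → mem[0xb2]=0x6d, sp=0xb2
prologue: push r3 → mem[0xb1]=0xb1, sp=0xb1
body[0] mov  r2, #0x85 → r2=0x85
body[1] sub  r4, r2, #51 → r4=0x52
body[2] mov  r3, r1 → r3=0x8e
body[3] xor  r4, r2, r0 → r4=0xeb
body[4] xor  r2, r3, r0 → r2=0xe0
epilogue: pop r3=0xb1, sp=0xb2
epilogue: pop r2=0x6d, sp=0xb3
r1: callee-saved, written=False
r3: callee-saved, written=True
r4: caller-saved, written=True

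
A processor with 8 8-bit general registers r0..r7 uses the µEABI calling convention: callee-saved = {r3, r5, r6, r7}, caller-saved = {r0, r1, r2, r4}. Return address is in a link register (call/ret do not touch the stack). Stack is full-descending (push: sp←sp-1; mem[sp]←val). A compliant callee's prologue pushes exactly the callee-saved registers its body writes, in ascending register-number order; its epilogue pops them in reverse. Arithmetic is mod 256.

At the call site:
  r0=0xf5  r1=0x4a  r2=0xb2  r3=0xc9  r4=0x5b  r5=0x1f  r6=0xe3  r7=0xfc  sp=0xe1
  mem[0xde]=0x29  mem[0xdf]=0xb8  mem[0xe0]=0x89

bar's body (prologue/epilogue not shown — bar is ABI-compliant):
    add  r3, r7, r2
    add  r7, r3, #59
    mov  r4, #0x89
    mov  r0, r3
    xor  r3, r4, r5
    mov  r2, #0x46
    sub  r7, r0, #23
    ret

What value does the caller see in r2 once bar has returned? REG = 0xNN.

REG = 0x46

prologue: push r3 → mem[0xe0]=0xc9, sp=0xe0
prologue: push r7 → mem[0xdf]=0xfc, sp=0xdf
body[0] add  r3, r7, r2 → r3=0xae
body[1] add  r7, r3, #59 → r7=0xe9
body[2] mov  r4, #0x89 → r4=0x89
body[3] mov  r0, r3 → r0=0xae
body[4] xor  r3, r4, r5 → r3=0x96
body[5] mov  r2, #0x46 → r2=0x46
body[6] sub  r7, r0, #23 → r7=0x97
epilogue: pop r7=0xfc, sp=0xe0
epilogue: pop r3=0xc9, sp=0xe1
r2 is caller-saved → body value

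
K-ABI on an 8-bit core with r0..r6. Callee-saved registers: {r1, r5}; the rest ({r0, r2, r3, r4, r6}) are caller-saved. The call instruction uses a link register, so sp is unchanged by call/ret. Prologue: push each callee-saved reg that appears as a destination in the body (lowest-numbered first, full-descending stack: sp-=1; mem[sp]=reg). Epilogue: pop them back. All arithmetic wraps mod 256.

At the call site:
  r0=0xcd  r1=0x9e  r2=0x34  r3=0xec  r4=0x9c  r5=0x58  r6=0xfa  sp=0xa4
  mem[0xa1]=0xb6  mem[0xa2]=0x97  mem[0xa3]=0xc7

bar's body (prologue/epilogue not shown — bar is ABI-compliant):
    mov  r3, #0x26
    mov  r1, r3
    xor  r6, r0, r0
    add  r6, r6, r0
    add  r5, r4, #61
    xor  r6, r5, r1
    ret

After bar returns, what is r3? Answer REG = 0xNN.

prologue: push r1 → mem[0xa3]=0x9e, sp=0xa3
prologue: push r5 → mem[0xa2]=0x58, sp=0xa2
body[0] mov  r3, #0x26 → r3=0x26
body[1] mov  r1, r3 → r1=0x26
body[2] xor  r6, r0, r0 → r6=0x00
body[3] add  r6, r6, r0 → r6=0xcd
body[4] add  r5, r4, #61 → r5=0xd9
body[5] xor  r6, r5, r1 → r6=0xff
epilogue: pop r5=0x58, sp=0xa3
epilogue: pop r1=0x9e, sp=0xa4
r3 is caller-saved → body value

REG = 0x26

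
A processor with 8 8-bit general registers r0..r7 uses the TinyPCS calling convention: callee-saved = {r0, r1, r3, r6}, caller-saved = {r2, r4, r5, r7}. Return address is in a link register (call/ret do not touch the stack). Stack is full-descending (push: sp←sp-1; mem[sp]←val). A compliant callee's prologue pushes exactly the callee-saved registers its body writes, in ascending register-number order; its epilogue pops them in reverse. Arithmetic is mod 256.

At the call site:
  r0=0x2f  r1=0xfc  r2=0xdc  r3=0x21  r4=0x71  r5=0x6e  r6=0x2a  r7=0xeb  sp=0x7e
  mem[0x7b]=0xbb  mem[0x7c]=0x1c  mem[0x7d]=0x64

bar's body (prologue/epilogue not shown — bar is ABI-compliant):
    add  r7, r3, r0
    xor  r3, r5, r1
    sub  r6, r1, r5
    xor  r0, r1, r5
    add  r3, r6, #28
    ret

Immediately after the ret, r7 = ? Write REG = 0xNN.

REG = 0x50

prologue: push r0 → mem[0x7d]=0x2f, sp=0x7d
prologue: push r3 → mem[0x7c]=0x21, sp=0x7c
prologue: push r6 → mem[0x7b]=0x2a, sp=0x7b
body[0] add  r7, r3, r0 → r7=0x50
body[1] xor  r3, r5, r1 → r3=0x92
body[2] sub  r6, r1, r5 → r6=0x8e
body[3] xor  r0, r1, r5 → r0=0x92
body[4] add  r3, r6, #28 → r3=0xaa
epilogue: pop r6=0x2a, sp=0x7c
epilogue: pop r3=0x21, sp=0x7d
epilogue: pop r0=0x2f, sp=0x7e
r7 is caller-saved → body value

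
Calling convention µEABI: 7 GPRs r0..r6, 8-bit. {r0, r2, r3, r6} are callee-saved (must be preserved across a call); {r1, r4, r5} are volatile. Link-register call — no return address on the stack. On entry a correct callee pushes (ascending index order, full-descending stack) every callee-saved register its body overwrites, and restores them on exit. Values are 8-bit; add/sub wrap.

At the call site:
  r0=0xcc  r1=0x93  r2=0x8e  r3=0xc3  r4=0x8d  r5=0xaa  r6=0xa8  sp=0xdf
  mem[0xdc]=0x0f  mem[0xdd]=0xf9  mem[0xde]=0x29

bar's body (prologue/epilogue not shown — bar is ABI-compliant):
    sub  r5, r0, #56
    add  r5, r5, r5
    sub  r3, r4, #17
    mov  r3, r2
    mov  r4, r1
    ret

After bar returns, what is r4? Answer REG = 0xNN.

prologue: push r3 → mem[0xde]=0xc3, sp=0xde
body[0] sub  r5, r0, #56 → r5=0x94
body[1] add  r5, r5, r5 → r5=0x28
body[2] sub  r3, r4, #17 → r3=0x7c
body[3] mov  r3, r2 → r3=0x8e
body[4] mov  r4, r1 → r4=0x93
epilogue: pop r3=0xc3, sp=0xdf
r4 is caller-saved → body value

REG = 0x93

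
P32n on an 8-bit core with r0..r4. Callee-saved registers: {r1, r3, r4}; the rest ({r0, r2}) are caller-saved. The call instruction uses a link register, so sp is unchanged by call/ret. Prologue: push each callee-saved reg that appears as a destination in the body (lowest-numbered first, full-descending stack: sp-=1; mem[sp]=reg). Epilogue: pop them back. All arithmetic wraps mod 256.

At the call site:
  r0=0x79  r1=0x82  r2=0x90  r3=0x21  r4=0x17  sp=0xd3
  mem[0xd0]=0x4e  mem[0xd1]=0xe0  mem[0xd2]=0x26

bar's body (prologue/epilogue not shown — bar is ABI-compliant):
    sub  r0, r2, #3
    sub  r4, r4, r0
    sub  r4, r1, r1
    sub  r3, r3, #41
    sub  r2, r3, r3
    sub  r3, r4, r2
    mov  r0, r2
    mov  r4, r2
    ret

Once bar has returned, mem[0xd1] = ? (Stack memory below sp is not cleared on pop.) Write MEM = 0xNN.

prologue: push r3 -> mem[0xd2]=0x21, sp=0xd2
prologue: push r4 -> mem[0xd1]=0x17, sp=0xd1
body[0] sub  r0, r2, #3 -> r0=0x8d
body[1] sub  r4, r4, r0 -> r4=0x8a
body[2] sub  r4, r1, r1 -> r4=0x00
body[3] sub  r3, r3, #41 -> r3=0xf8
body[4] sub  r2, r3, r3 -> r2=0x00
body[5] sub  r3, r4, r2 -> r3=0x00
body[6] mov  r0, r2 -> r0=0x00
body[7] mov  r4, r2 -> r4=0x00
epilogue: pop r4=0x17, sp=0xd2
epilogue: pop r3=0x21, sp=0xd3
prologue pushed ['r3', 'r4'] at ['0xd2', '0xd1']

MEM = 0x17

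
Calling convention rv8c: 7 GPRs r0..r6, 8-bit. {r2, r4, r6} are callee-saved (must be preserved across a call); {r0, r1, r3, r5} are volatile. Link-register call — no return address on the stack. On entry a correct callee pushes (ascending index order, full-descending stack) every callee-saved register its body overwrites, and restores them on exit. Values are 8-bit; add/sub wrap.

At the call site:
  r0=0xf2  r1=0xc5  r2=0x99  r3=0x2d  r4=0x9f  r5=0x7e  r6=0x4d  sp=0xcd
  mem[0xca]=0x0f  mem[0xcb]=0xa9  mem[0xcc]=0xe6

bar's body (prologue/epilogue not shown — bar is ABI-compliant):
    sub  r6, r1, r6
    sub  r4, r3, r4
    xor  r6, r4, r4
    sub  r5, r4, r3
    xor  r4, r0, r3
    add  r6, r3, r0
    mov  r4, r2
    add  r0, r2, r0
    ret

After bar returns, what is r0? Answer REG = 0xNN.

prologue: push r4 -> mem[0xcc]=0x9f, sp=0xcc
prologue: push r6 -> mem[0xcb]=0x4d, sp=0xcb
body[0] sub  r6, r1, r6 -> r6=0x78
body[1] sub  r4, r3, r4 -> r4=0x8e
body[2] xor  r6, r4, r4 -> r6=0x00
body[3] sub  r5, r4, r3 -> r5=0x61
body[4] xor  r4, r0, r3 -> r4=0xdf
body[5] add  r6, r3, r0 -> r6=0x1f
body[6] mov  r4, r2 -> r4=0x99
body[7] add  r0, r2, r0 -> r0=0x8b
epilogue: pop r6=0x4d, sp=0xcc
epilogue: pop r4=0x9f, sp=0xcd
r0 is caller-saved -> body value

REG = 0x8b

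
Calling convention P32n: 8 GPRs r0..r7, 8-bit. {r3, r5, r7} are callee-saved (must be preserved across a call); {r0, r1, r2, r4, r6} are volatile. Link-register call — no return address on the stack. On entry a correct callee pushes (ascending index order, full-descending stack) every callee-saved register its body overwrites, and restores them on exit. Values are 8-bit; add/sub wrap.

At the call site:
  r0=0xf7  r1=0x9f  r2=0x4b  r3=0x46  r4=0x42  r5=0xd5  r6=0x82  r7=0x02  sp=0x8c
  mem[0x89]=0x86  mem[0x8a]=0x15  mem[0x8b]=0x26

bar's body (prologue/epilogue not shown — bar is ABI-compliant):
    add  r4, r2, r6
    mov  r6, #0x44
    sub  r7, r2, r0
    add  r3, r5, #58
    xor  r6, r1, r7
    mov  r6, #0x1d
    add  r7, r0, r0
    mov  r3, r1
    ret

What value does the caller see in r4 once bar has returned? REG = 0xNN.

prologue: push r3 → mem[0x8b]=0x46, sp=0x8b
prologue: push r7 → mem[0x8a]=0x02, sp=0x8a
body[0] add  r4, r2, r6 → r4=0xcd
body[1] mov  r6, #0x44 → r6=0x44
body[2] sub  r7, r2, r0 → r7=0x54
body[3] add  r3, r5, #58 → r3=0x0f
body[4] xor  r6, r1, r7 → r6=0xcb
body[5] mov  r6, #0x1d → r6=0x1d
body[6] add  r7, r0, r0 → r7=0xee
body[7] mov  r3, r1 → r3=0x9f
epilogue: pop r7=0x02, sp=0x8b
epilogue: pop r3=0x46, sp=0x8c
r4 is caller-saved → body value

REG = 0xcd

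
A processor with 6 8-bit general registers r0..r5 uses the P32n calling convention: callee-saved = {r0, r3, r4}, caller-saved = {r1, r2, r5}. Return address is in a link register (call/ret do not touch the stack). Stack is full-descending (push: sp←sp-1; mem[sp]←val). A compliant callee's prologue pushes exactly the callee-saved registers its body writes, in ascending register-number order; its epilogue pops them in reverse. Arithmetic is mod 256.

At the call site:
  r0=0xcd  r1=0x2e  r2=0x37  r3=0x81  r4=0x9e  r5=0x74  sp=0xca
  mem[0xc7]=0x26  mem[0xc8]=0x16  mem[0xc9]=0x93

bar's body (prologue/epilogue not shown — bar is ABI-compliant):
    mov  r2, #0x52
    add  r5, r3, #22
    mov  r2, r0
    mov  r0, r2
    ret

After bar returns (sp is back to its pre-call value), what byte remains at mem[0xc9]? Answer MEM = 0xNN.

MEM = 0xcd

prologue: push r0 -> mem[0xc9]=0xcd, sp=0xc9
body[0] mov  r2, #0x52 -> r2=0x52
body[1] add  r5, r3, #22 -> r5=0x97
body[2] mov  r2, r0 -> r2=0xcd
body[3] mov  r0, r2 -> r0=0xcd
epilogue: pop r0=0xcd, sp=0xca
prologue pushed ['r0'] at ['0xc9']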